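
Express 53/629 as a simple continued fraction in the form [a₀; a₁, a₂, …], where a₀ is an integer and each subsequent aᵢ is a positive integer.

⌊53/629⌋ = 0, remainder 53
⌊629/53⌋ = 11, remainder 46
⌊53/46⌋ = 1, remainder 7
⌊46/7⌋ = 6, remainder 4
⌊7/4⌋ = 1, remainder 3
⌊4/3⌋ = 1, remainder 1
⌊3/1⌋ = 3, remainder 0

[0; 11, 1, 6, 1, 1, 3]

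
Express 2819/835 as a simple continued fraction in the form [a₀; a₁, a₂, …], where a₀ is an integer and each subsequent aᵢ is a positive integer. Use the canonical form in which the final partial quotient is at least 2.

⌊2819/835⌋ = 3, remainder 314
⌊835/314⌋ = 2, remainder 207
⌊314/207⌋ = 1, remainder 107
⌊207/107⌋ = 1, remainder 100
⌊107/100⌋ = 1, remainder 7
⌊100/7⌋ = 14, remainder 2
⌊7/2⌋ = 3, remainder 1
⌊2/1⌋ = 2, remainder 0

[3; 2, 1, 1, 1, 14, 3, 2]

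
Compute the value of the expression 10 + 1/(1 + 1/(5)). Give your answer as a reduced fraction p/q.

Start with 5.
1 + 1/(5/1) = 1 + 1/5 = 6/5
10 + 1/(6/5) = 10 + 5/6 = 65/6

65/6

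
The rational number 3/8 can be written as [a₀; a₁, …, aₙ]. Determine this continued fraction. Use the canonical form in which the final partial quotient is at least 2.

⌊3/8⌋ = 0, remainder 3
⌊8/3⌋ = 2, remainder 2
⌊3/2⌋ = 1, remainder 1
⌊2/1⌋ = 2, remainder 0

[0; 2, 1, 2]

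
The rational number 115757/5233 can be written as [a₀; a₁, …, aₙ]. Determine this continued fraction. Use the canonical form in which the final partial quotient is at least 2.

[22; 8, 3, 2, 2, 3, 3, 3]

115757 ÷ 5233 → quotient 22, remainder 631
5233 ÷ 631 → quotient 8, remainder 185
631 ÷ 185 → quotient 3, remainder 76
185 ÷ 76 → quotient 2, remainder 33
76 ÷ 33 → quotient 2, remainder 10
33 ÷ 10 → quotient 3, remainder 3
10 ÷ 3 → quotient 3, remainder 1
3 ÷ 1 → quotient 3, remainder 0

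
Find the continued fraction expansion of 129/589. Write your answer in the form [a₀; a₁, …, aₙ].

[0; 4, 1, 1, 3, 3, 2, 2]

129 = 0·589 + 129, so a_0 = 0
589 = 4·129 + 73, so a_1 = 4
129 = 1·73 + 56, so a_2 = 1
73 = 1·56 + 17, so a_3 = 1
56 = 3·17 + 5, so a_4 = 3
17 = 3·5 + 2, so a_5 = 3
5 = 2·2 + 1, so a_6 = 2
2 = 2·1 + 0, so a_7 = 2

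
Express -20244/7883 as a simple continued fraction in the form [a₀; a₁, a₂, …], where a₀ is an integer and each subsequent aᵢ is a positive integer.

Apply division with remainder until the remainder is 0:
-20244 = -3·7883 + 3405, so a_0 = -3
7883 = 2·3405 + 1073, so a_1 = 2
3405 = 3·1073 + 186, so a_2 = 3
1073 = 5·186 + 143, so a_3 = 5
186 = 1·143 + 43, so a_4 = 1
143 = 3·43 + 14, so a_5 = 3
43 = 3·14 + 1, so a_6 = 3
14 = 14·1 + 0, so a_7 = 14

[-3; 2, 3, 5, 1, 3, 3, 14]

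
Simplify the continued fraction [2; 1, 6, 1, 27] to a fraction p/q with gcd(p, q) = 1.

641/223

Collapse the nested fraction from the inside out:
Start with 27.
1 + 1/(27/1) = 1 + 1/27 = 28/27
6 + 1/(28/27) = 6 + 27/28 = 195/28
1 + 1/(195/28) = 1 + 28/195 = 223/195
2 + 1/(223/195) = 2 + 195/223 = 641/223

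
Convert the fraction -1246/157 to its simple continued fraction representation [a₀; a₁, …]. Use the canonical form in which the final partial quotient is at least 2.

[-8; 15, 1, 2, 3]

Apply division with remainder until the remainder is 0:
-1246 ÷ 157 → quotient -8, remainder 10
157 ÷ 10 → quotient 15, remainder 7
10 ÷ 7 → quotient 1, remainder 3
7 ÷ 3 → quotient 2, remainder 1
3 ÷ 1 → quotient 3, remainder 0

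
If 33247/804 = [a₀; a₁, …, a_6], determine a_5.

33247 ÷ 804 → quotient 41, remainder 283
804 ÷ 283 → quotient 2, remainder 238
283 ÷ 238 → quotient 1, remainder 45
238 ÷ 45 → quotient 5, remainder 13
45 ÷ 13 → quotient 3, remainder 6
13 ÷ 6 → quotient 2, remainder 1

2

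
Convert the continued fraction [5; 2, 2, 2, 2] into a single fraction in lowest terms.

Starting at the tail and folding back:
Start with 2.
2 + 1/(2/1) = 2 + 1/2 = 5/2
2 + 1/(5/2) = 2 + 2/5 = 12/5
2 + 1/(12/5) = 2 + 5/12 = 29/12
5 + 1/(29/12) = 5 + 12/29 = 157/29

157/29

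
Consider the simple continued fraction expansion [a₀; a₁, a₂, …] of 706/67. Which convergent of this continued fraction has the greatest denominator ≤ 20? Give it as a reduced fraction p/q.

137/13

List convergents until the denominator exceeds the bound:
a_0 = 10: 10/1  (≤ bound)
a_1 = 1: 11/1  (≤ bound)
a_2 = 1: 21/2  (≤ bound)
a_3 = 6: 137/13  (≤ bound)
a_4 = 5: 706/67  (> 20, stop)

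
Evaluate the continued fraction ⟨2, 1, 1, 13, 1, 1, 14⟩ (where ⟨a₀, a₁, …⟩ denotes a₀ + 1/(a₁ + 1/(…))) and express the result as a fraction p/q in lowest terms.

Compute successive convergents:
a_0 = 2: 2/1
a_1 = 1: 3/1
a_2 = 1: 5/2
a_3 = 13: 68/27
a_4 = 1: 73/29
a_5 = 1: 141/56
a_6 = 14: 2047/813

2047/813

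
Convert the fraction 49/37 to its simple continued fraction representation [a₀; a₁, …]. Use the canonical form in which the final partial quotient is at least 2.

49 ÷ 37 → quotient 1, remainder 12
37 ÷ 12 → quotient 3, remainder 1
12 ÷ 1 → quotient 12, remainder 0

[1; 3, 12]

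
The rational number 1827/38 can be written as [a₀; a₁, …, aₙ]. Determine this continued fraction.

[48; 12, 1, 2]

⌊1827/38⌋ = 48, remainder 3
⌊38/3⌋ = 12, remainder 2
⌊3/2⌋ = 1, remainder 1
⌊2/1⌋ = 2, remainder 0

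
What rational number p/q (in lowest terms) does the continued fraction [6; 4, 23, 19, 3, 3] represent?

112383/17989

Compute successive convergents:
a_0 = 6: 6/1
a_1 = 4: 25/4
a_2 = 23: 581/93
a_3 = 19: 11064/1771
a_4 = 3: 33773/5406
a_5 = 3: 112383/17989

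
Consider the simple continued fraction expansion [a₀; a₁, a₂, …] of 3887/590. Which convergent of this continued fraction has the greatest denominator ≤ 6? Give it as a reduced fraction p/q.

33/5

a_0 = 6: 6/1  (≤ bound)
a_1 = 1: 7/1  (≤ bound)
a_2 = 1: 13/2  (≤ bound)
a_3 = 2: 33/5  (≤ bound)
a_4 = 2: 79/12  (> 6, stop)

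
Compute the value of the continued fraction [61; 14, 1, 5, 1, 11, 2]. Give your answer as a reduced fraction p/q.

156943/2570

Collapse the nested fraction from the inside out:
Start with 2.
11 + 1/(2/1) = 11 + 1/2 = 23/2
1 + 1/(23/2) = 1 + 2/23 = 25/23
5 + 1/(25/23) = 5 + 23/25 = 148/25
1 + 1/(148/25) = 1 + 25/148 = 173/148
14 + 1/(173/148) = 14 + 148/173 = 2570/173
61 + 1/(2570/173) = 61 + 173/2570 = 156943/2570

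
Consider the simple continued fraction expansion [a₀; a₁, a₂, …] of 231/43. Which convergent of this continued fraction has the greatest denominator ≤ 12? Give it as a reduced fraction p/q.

43/8

a_0 = 5: 5/1  (≤ bound)
a_1 = 2: 11/2  (≤ bound)
a_2 = 1: 16/3  (≤ bound)
a_3 = 2: 43/8  (≤ bound)
a_4 = 5: 231/43  (> 12, stop)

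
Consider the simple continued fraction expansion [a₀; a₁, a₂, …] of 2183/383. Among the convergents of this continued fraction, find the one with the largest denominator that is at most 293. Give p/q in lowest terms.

List convergents until the denominator exceeds the bound:
a_0 = 5: 5/1  (≤ bound)
a_1 = 1: 6/1  (≤ bound)
a_2 = 2: 17/3  (≤ bound)
a_3 = 3: 57/10  (≤ bound)
a_4 = 38: 2183/383  (> 293, stop)

57/10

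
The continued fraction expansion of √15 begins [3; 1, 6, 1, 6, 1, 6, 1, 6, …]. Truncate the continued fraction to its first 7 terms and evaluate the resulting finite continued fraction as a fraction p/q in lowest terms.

1677/433

a_0 = 3: 3/1
a_1 = 1: 4/1
a_2 = 6: 27/7
a_3 = 1: 31/8
a_4 = 6: 213/55
a_5 = 1: 244/63
a_6 = 6: 1677/433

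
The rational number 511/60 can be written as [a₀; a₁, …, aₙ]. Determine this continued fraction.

Apply division with remainder until the remainder is 0:
511 ÷ 60 → quotient 8, remainder 31
60 ÷ 31 → quotient 1, remainder 29
31 ÷ 29 → quotient 1, remainder 2
29 ÷ 2 → quotient 14, remainder 1
2 ÷ 1 → quotient 2, remainder 0

[8; 1, 1, 14, 2]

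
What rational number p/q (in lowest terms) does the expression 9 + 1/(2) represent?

Compute successive convergents:
a_0 = 9: 9/1
a_1 = 2: 19/2

19/2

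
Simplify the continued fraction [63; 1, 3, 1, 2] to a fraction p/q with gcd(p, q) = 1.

Compute successive convergents:
a_0 = 63: 63/1
a_1 = 1: 64/1
a_2 = 3: 255/4
a_3 = 1: 319/5
a_4 = 2: 893/14

893/14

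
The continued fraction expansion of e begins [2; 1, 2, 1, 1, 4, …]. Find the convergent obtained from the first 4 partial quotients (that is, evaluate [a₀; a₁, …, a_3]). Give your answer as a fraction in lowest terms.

Use the convergent recurrence hₖ = aₖ·hₖ₋₁ + hₖ₋₂ (and likewise for the denominators kₖ):
a_0 = 2: 2/1
a_1 = 1: 3/1
a_2 = 2: 8/3
a_3 = 1: 11/4

11/4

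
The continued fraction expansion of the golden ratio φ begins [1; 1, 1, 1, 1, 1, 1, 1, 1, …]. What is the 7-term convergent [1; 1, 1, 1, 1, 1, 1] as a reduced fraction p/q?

Start with 1.
1 + 1/(1/1) = 1 + 1/1 = 2/1
1 + 1/(2/1) = 1 + 1/2 = 3/2
1 + 1/(3/2) = 1 + 2/3 = 5/3
1 + 1/(5/3) = 1 + 3/5 = 8/5
1 + 1/(8/5) = 1 + 5/8 = 13/8
1 + 1/(13/8) = 1 + 8/13 = 21/13

21/13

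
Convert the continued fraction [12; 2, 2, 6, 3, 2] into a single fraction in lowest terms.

Compute successive convergents:
a_0 = 12: 12/1
a_1 = 2: 25/2
a_2 = 2: 62/5
a_3 = 6: 397/32
a_4 = 3: 1253/101
a_5 = 2: 2903/234

2903/234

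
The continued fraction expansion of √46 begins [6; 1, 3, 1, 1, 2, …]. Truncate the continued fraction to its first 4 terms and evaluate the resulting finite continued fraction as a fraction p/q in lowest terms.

34/5

Start with 1.
3 + 1/(1/1) = 3 + 1/1 = 4/1
1 + 1/(4/1) = 1 + 1/4 = 5/4
6 + 1/(5/4) = 6 + 4/5 = 34/5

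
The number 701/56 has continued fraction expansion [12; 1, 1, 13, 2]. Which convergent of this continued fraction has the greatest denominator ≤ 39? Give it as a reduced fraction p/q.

a_0 = 12: 12/1  (≤ bound)
a_1 = 1: 13/1  (≤ bound)
a_2 = 1: 25/2  (≤ bound)
a_3 = 13: 338/27  (≤ bound)
a_4 = 2: 701/56  (> 39, stop)

338/27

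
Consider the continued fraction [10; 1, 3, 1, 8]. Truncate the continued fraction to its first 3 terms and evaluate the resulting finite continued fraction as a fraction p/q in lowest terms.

Compute successive convergents:
a_0 = 10: 10/1
a_1 = 1: 11/1
a_2 = 3: 43/4

43/4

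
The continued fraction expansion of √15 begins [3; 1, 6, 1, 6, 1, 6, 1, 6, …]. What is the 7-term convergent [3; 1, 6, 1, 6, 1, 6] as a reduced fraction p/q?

a_0 = 3: 3/1
a_1 = 1: 4/1
a_2 = 6: 27/7
a_3 = 1: 31/8
a_4 = 6: 213/55
a_5 = 1: 244/63
a_6 = 6: 1677/433

1677/433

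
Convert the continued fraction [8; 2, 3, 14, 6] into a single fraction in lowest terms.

5117/607

a_0 = 8: 8/1
a_1 = 2: 17/2
a_2 = 3: 59/7
a_3 = 14: 843/100
a_4 = 6: 5117/607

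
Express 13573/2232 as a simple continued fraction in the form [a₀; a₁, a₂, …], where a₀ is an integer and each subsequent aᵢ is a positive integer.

Run the Euclidean algorithm, recording each quotient:
13573 = 6·2232 + 181, so a_0 = 6
2232 = 12·181 + 60, so a_1 = 12
181 = 3·60 + 1, so a_2 = 3
60 = 60·1 + 0, so a_3 = 60

[6; 12, 3, 60]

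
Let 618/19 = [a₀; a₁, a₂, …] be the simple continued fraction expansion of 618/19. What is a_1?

1

618 = 32·19 + 10, so a_0 = 32
19 = 1·10 + 9, so a_1 = 1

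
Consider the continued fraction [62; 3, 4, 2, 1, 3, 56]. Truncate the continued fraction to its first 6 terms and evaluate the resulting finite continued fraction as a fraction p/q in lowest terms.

9658/155

Collapse the nested fraction from the inside out:
Start with 3.
1 + 1/(3/1) = 1 + 1/3 = 4/3
2 + 1/(4/3) = 2 + 3/4 = 11/4
4 + 1/(11/4) = 4 + 4/11 = 48/11
3 + 1/(48/11) = 3 + 11/48 = 155/48
62 + 1/(155/48) = 62 + 48/155 = 9658/155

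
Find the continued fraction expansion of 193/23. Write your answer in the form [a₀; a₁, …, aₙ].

[8; 2, 1, 1, 4]

Run the Euclidean algorithm, recording each quotient:
193 ÷ 23 → quotient 8, remainder 9
23 ÷ 9 → quotient 2, remainder 5
9 ÷ 5 → quotient 1, remainder 4
5 ÷ 4 → quotient 1, remainder 1
4 ÷ 1 → quotient 4, remainder 0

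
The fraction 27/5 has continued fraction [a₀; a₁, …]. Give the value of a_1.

Repeatedly divide and take the remainder:
27 ÷ 5 → quotient 5, remainder 2
5 ÷ 2 → quotient 2, remainder 1

2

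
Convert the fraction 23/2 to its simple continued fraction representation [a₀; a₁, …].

[11; 2]

23 ÷ 2 → quotient 11, remainder 1
2 ÷ 1 → quotient 2, remainder 0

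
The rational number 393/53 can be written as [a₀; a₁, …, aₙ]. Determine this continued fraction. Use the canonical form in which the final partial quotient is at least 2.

Repeatedly divide and take the remainder:
393 ÷ 53 → quotient 7, remainder 22
53 ÷ 22 → quotient 2, remainder 9
22 ÷ 9 → quotient 2, remainder 4
9 ÷ 4 → quotient 2, remainder 1
4 ÷ 1 → quotient 4, remainder 0

[7; 2, 2, 2, 4]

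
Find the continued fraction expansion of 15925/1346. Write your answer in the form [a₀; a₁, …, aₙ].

[11; 1, 4, 1, 13, 5, 3]

Run the Euclidean algorithm, recording each quotient:
15925 ÷ 1346 → quotient 11, remainder 1119
1346 ÷ 1119 → quotient 1, remainder 227
1119 ÷ 227 → quotient 4, remainder 211
227 ÷ 211 → quotient 1, remainder 16
211 ÷ 16 → quotient 13, remainder 3
16 ÷ 3 → quotient 5, remainder 1
3 ÷ 1 → quotient 3, remainder 0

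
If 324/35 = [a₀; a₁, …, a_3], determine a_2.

⌊324/35⌋ = 9, remainder 9
⌊35/9⌋ = 3, remainder 8
⌊9/8⌋ = 1, remainder 1

1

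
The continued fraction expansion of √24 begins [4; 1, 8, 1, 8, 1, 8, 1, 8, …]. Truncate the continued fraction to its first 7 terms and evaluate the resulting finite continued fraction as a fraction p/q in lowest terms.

4316/881

Use the convergent recurrence hₖ = aₖ·hₖ₋₁ + hₖ₋₂ (and likewise for the denominators kₖ):
a_0 = 4: 4/1
a_1 = 1: 5/1
a_2 = 8: 44/9
a_3 = 1: 49/10
a_4 = 8: 436/89
a_5 = 1: 485/99
a_6 = 8: 4316/881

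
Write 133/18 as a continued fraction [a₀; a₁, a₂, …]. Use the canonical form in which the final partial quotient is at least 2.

Run the Euclidean algorithm, recording each quotient:
133 ÷ 18 → quotient 7, remainder 7
18 ÷ 7 → quotient 2, remainder 4
7 ÷ 4 → quotient 1, remainder 3
4 ÷ 3 → quotient 1, remainder 1
3 ÷ 1 → quotient 3, remainder 0

[7; 2, 1, 1, 3]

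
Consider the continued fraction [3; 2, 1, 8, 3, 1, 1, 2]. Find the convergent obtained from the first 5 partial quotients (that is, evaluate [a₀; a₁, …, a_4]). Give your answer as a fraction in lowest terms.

271/81

Use the convergent recurrence hₖ = aₖ·hₖ₋₁ + hₖ₋₂ (and likewise for the denominators kₖ):
a_0 = 3: 3/1
a_1 = 2: 7/2
a_2 = 1: 10/3
a_3 = 8: 87/26
a_4 = 3: 271/81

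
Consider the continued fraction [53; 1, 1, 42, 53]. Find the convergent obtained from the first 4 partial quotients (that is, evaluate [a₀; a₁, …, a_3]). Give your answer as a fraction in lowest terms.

4548/85

Work from the innermost term outward:
Start with 42.
1 + 1/(42/1) = 1 + 1/42 = 43/42
1 + 1/(43/42) = 1 + 42/43 = 85/43
53 + 1/(85/43) = 53 + 43/85 = 4548/85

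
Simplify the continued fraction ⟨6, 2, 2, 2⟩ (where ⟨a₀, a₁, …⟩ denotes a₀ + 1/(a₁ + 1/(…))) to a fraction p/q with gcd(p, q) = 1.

a_0 = 6: 6/1
a_1 = 2: 13/2
a_2 = 2: 32/5
a_3 = 2: 77/12

77/12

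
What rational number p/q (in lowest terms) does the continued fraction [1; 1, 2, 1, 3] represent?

26/15

Compute successive convergents:
a_0 = 1: 1/1
a_1 = 1: 2/1
a_2 = 2: 5/3
a_3 = 1: 7/4
a_4 = 3: 26/15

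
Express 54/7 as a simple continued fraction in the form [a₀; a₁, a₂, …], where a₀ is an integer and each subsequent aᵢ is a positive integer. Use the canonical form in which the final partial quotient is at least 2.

[7; 1, 2, 2]

Run the Euclidean algorithm, recording each quotient:
54 ÷ 7 → quotient 7, remainder 5
7 ÷ 5 → quotient 1, remainder 2
5 ÷ 2 → quotient 2, remainder 1
2 ÷ 1 → quotient 2, remainder 0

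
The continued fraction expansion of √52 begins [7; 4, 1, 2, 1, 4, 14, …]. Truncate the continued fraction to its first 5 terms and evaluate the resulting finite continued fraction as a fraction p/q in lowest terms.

a_0 = 7: 7/1
a_1 = 4: 29/4
a_2 = 1: 36/5
a_3 = 2: 101/14
a_4 = 1: 137/19

137/19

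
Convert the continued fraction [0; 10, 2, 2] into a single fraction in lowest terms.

Start with 2.
2 + 1/(2/1) = 2 + 1/2 = 5/2
10 + 1/(5/2) = 10 + 2/5 = 52/5
0 + 1/(52/5) = 0 + 5/52 = 5/52

5/52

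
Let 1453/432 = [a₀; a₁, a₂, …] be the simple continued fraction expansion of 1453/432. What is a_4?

Run the Euclidean algorithm, recording each quotient:
1453 ÷ 432 → quotient 3, remainder 157
432 ÷ 157 → quotient 2, remainder 118
157 ÷ 118 → quotient 1, remainder 39
118 ÷ 39 → quotient 3, remainder 1
39 ÷ 1 → quotient 39, remainder 0

39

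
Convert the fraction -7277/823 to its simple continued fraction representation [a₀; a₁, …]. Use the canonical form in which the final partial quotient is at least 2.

⌊-7277/823⌋ = -9, remainder 130
⌊823/130⌋ = 6, remainder 43
⌊130/43⌋ = 3, remainder 1
⌊43/1⌋ = 43, remainder 0

[-9; 6, 3, 43]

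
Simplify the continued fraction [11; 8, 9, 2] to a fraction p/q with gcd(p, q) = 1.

1713/154

Starting at the tail and folding back:
Start with 2.
9 + 1/(2/1) = 9 + 1/2 = 19/2
8 + 1/(19/2) = 8 + 2/19 = 154/19
11 + 1/(154/19) = 11 + 19/154 = 1713/154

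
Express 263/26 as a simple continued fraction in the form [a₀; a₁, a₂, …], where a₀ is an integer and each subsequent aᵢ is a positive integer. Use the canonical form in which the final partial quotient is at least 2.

[10; 8, 1, 2]

⌊263/26⌋ = 10, remainder 3
⌊26/3⌋ = 8, remainder 2
⌊3/2⌋ = 1, remainder 1
⌊2/1⌋ = 2, remainder 0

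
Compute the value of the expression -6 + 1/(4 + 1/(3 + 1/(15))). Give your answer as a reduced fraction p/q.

Starting at the tail and folding back:
Start with 15.
3 + 1/(15/1) = 3 + 1/15 = 46/15
4 + 1/(46/15) = 4 + 15/46 = 199/46
-6 + 1/(199/46) = -6 + 46/199 = -1148/199

-1148/199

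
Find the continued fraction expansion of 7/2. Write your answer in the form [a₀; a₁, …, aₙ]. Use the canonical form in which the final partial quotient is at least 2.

[3; 2]

Repeatedly divide and take the remainder:
7 ÷ 2 → quotient 3, remainder 1
2 ÷ 1 → quotient 2, remainder 0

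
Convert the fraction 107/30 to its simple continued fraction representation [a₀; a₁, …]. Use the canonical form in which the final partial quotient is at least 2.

[3; 1, 1, 3, 4]

Run the Euclidean algorithm, recording each quotient:
107 ÷ 30 → quotient 3, remainder 17
30 ÷ 17 → quotient 1, remainder 13
17 ÷ 13 → quotient 1, remainder 4
13 ÷ 4 → quotient 3, remainder 1
4 ÷ 1 → quotient 4, remainder 0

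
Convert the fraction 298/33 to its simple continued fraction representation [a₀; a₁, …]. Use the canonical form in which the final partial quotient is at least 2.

Repeatedly divide and take the remainder:
⌊298/33⌋ = 9, remainder 1
⌊33/1⌋ = 33, remainder 0

[9; 33]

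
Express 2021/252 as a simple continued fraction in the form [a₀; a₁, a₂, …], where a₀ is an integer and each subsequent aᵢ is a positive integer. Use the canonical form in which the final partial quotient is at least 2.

⌊2021/252⌋ = 8, remainder 5
⌊252/5⌋ = 50, remainder 2
⌊5/2⌋ = 2, remainder 1
⌊2/1⌋ = 2, remainder 0

[8; 50, 2, 2]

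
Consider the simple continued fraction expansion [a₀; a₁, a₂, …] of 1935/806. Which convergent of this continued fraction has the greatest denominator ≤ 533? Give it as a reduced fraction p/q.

List convergents until the denominator exceeds the bound:
a_0 = 2: 2/1  (≤ bound)
a_1 = 2: 5/2  (≤ bound)
a_2 = 2: 12/5  (≤ bound)
a_3 = 53: 641/267  (≤ bound)
a_4 = 3: 1935/806  (> 533, stop)

641/267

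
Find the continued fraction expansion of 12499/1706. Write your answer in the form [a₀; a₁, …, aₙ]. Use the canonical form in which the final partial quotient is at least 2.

[7; 3, 15, 1, 10, 1, 2]

⌊12499/1706⌋ = 7, remainder 557
⌊1706/557⌋ = 3, remainder 35
⌊557/35⌋ = 15, remainder 32
⌊35/32⌋ = 1, remainder 3
⌊32/3⌋ = 10, remainder 2
⌊3/2⌋ = 1, remainder 1
⌊2/1⌋ = 2, remainder 0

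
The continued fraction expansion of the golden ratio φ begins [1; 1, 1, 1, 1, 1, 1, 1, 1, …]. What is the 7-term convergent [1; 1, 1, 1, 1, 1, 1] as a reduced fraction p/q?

Starting at the tail and folding back:
Start with 1.
1 + 1/(1/1) = 1 + 1/1 = 2/1
1 + 1/(2/1) = 1 + 1/2 = 3/2
1 + 1/(3/2) = 1 + 2/3 = 5/3
1 + 1/(5/3) = 1 + 3/5 = 8/5
1 + 1/(8/5) = 1 + 5/8 = 13/8
1 + 1/(13/8) = 1 + 8/13 = 21/13

21/13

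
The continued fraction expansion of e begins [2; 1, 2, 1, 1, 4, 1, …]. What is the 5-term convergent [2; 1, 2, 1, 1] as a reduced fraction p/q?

Compute successive convergents:
a_0 = 2: 2/1
a_1 = 1: 3/1
a_2 = 2: 8/3
a_3 = 1: 11/4
a_4 = 1: 19/7

19/7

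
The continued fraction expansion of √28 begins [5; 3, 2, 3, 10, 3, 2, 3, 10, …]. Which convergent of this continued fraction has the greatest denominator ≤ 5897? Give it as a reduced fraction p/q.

9403/1777

List convergents until the denominator exceeds the bound:
a_0 = 5: 5/1  (≤ bound)
a_1 = 3: 16/3  (≤ bound)
a_2 = 2: 37/7  (≤ bound)
a_3 = 3: 127/24  (≤ bound)
a_4 = 10: 1307/247  (≤ bound)
a_5 = 3: 4048/765  (≤ bound)
a_6 = 2: 9403/1777  (≤ bound)
a_7 = 3: 32257/6096  (> 5897, stop)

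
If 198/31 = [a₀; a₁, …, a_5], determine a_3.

1

198 = 6·31 + 12, so a_0 = 6
31 = 2·12 + 7, so a_1 = 2
12 = 1·7 + 5, so a_2 = 1
7 = 1·5 + 2, so a_3 = 1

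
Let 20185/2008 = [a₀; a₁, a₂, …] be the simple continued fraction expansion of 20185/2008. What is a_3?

13

Repeatedly divide and take the remainder:
20185 = 10·2008 + 105, so a_0 = 10
2008 = 19·105 + 13, so a_1 = 19
105 = 8·13 + 1, so a_2 = 8
13 = 13·1 + 0, so a_3 = 13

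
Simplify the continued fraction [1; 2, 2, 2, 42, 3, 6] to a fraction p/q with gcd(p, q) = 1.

13801/9743

Start with 6.
3 + 1/(6/1) = 3 + 1/6 = 19/6
42 + 1/(19/6) = 42 + 6/19 = 804/19
2 + 1/(804/19) = 2 + 19/804 = 1627/804
2 + 1/(1627/804) = 2 + 804/1627 = 4058/1627
2 + 1/(4058/1627) = 2 + 1627/4058 = 9743/4058
1 + 1/(9743/4058) = 1 + 4058/9743 = 13801/9743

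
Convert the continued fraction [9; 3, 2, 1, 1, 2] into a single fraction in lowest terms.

Compute successive convergents:
a_0 = 9: 9/1
a_1 = 3: 28/3
a_2 = 2: 65/7
a_3 = 1: 93/10
a_4 = 1: 158/17
a_5 = 2: 409/44

409/44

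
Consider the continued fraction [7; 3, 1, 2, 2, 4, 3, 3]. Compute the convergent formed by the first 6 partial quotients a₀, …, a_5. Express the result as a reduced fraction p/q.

836/115

Start with 4.
2 + 1/(4/1) = 2 + 1/4 = 9/4
2 + 1/(9/4) = 2 + 4/9 = 22/9
1 + 1/(22/9) = 1 + 9/22 = 31/22
3 + 1/(31/22) = 3 + 22/31 = 115/31
7 + 1/(115/31) = 7 + 31/115 = 836/115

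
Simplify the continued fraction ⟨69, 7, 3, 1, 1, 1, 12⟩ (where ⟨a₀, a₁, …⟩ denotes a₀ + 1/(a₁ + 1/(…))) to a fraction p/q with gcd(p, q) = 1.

69898/1011

Work from the innermost term outward:
Start with 12.
1 + 1/(12/1) = 1 + 1/12 = 13/12
1 + 1/(13/12) = 1 + 12/13 = 25/13
1 + 1/(25/13) = 1 + 13/25 = 38/25
3 + 1/(38/25) = 3 + 25/38 = 139/38
7 + 1/(139/38) = 7 + 38/139 = 1011/139
69 + 1/(1011/139) = 69 + 139/1011 = 69898/1011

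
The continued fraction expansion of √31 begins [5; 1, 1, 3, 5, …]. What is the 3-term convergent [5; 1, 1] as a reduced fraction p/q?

11/2

a_0 = 5: 5/1
a_1 = 1: 6/1
a_2 = 1: 11/2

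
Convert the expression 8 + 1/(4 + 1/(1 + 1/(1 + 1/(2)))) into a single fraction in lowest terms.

189/23

a_0 = 8: 8/1
a_1 = 4: 33/4
a_2 = 1: 41/5
a_3 = 1: 74/9
a_4 = 2: 189/23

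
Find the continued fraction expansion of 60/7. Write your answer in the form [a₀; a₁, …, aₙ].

Apply division with remainder until the remainder is 0:
60 ÷ 7 → quotient 8, remainder 4
7 ÷ 4 → quotient 1, remainder 3
4 ÷ 3 → quotient 1, remainder 1
3 ÷ 1 → quotient 3, remainder 0

[8; 1, 1, 3]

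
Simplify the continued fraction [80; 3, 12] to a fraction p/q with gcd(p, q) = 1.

Compute successive convergents:
a_0 = 80: 80/1
a_1 = 3: 241/3
a_2 = 12: 2972/37

2972/37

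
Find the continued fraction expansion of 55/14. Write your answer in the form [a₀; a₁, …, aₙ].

[3; 1, 13]

55 ÷ 14 → quotient 3, remainder 13
14 ÷ 13 → quotient 1, remainder 1
13 ÷ 1 → quotient 13, remainder 0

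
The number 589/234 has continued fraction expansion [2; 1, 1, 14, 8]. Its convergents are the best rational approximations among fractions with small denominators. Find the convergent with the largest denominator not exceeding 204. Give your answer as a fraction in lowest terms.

List convergents until the denominator exceeds the bound:
a_0 = 2: 2/1  (≤ bound)
a_1 = 1: 3/1  (≤ bound)
a_2 = 1: 5/2  (≤ bound)
a_3 = 14: 73/29  (≤ bound)
a_4 = 8: 589/234  (> 204, stop)

73/29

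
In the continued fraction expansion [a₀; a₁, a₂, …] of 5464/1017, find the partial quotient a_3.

Apply division with remainder until the remainder is 0:
⌊5464/1017⌋ = 5, remainder 379
⌊1017/379⌋ = 2, remainder 259
⌊379/259⌋ = 1, remainder 120
⌊259/120⌋ = 2, remainder 19

2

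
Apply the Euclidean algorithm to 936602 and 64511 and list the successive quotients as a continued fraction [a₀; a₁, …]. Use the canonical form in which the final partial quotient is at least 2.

[14; 1, 1, 13, 41, 8, 3, 2]

936602 ÷ 64511 → quotient 14, remainder 33448
64511 ÷ 33448 → quotient 1, remainder 31063
33448 ÷ 31063 → quotient 1, remainder 2385
31063 ÷ 2385 → quotient 13, remainder 58
2385 ÷ 58 → quotient 41, remainder 7
58 ÷ 7 → quotient 8, remainder 2
7 ÷ 2 → quotient 3, remainder 1
2 ÷ 1 → quotient 2, remainder 0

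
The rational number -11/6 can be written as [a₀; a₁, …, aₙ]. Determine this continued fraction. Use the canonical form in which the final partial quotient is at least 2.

[-2; 6]

Apply division with remainder until the remainder is 0:
-11 = -2·6 + 1, so a_0 = -2
6 = 6·1 + 0, so a_1 = 6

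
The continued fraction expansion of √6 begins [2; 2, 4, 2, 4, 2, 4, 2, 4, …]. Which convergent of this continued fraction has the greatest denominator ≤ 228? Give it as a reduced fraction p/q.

485/198

a_0 = 2: 2/1  (≤ bound)
a_1 = 2: 5/2  (≤ bound)
a_2 = 4: 22/9  (≤ bound)
a_3 = 2: 49/20  (≤ bound)
a_4 = 4: 218/89  (≤ bound)
a_5 = 2: 485/198  (≤ bound)
a_6 = 4: 2158/881  (> 228, stop)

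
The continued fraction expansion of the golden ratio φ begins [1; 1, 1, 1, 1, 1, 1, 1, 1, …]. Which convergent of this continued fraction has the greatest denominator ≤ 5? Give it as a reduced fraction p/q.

List convergents until the denominator exceeds the bound:
a_0 = 1: 1/1  (≤ bound)
a_1 = 1: 2/1  (≤ bound)
a_2 = 1: 3/2  (≤ bound)
a_3 = 1: 5/3  (≤ bound)
a_4 = 1: 8/5  (≤ bound)
a_5 = 1: 13/8  (> 5, stop)

8/5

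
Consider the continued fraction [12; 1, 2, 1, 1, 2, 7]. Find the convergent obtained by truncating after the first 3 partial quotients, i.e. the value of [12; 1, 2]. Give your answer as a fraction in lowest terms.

38/3

Compute successive convergents:
a_0 = 12: 12/1
a_1 = 1: 13/1
a_2 = 2: 38/3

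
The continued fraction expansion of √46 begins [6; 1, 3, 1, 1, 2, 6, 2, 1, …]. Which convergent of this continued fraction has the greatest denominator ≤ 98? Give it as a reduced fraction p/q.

List convergents until the denominator exceeds the bound:
a_0 = 6: 6/1  (≤ bound)
a_1 = 1: 7/1  (≤ bound)
a_2 = 3: 27/4  (≤ bound)
a_3 = 1: 34/5  (≤ bound)
a_4 = 1: 61/9  (≤ bound)
a_5 = 2: 156/23  (≤ bound)
a_6 = 6: 997/147  (> 98, stop)

156/23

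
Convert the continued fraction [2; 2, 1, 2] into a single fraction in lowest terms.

19/8

Starting at the tail and folding back:
Start with 2.
1 + 1/(2/1) = 1 + 1/2 = 3/2
2 + 1/(3/2) = 2 + 2/3 = 8/3
2 + 1/(8/3) = 2 + 3/8 = 19/8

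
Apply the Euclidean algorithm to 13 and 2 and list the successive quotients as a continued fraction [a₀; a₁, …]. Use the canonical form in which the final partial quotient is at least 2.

Run the Euclidean algorithm, recording each quotient:
13 ÷ 2 → quotient 6, remainder 1
2 ÷ 1 → quotient 2, remainder 0

[6; 2]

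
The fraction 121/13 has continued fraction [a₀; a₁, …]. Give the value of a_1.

3

Repeatedly divide and take the remainder:
⌊121/13⌋ = 9, remainder 4
⌊13/4⌋ = 3, remainder 1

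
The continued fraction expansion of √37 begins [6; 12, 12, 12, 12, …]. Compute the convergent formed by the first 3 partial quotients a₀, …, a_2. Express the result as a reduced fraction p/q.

882/145

Start with 12.
12 + 1/(12/1) = 12 + 1/12 = 145/12
6 + 1/(145/12) = 6 + 12/145 = 882/145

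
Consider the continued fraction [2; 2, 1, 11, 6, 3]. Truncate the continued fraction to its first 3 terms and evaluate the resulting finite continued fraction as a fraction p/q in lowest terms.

7/3

Use the convergent recurrence hₖ = aₖ·hₖ₋₁ + hₖ₋₂ (and likewise for the denominators kₖ):
a_0 = 2: 2/1
a_1 = 2: 5/2
a_2 = 1: 7/3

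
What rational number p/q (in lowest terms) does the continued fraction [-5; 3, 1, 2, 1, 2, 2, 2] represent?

Use the convergent recurrence hₖ = aₖ·hₖ₋₁ + hₖ₋₂ (and likewise for the denominators kₖ):
a_0 = -5: -5/1
a_1 = 3: -14/3
a_2 = 1: -19/4
a_3 = 2: -52/11
a_4 = 1: -71/15
a_5 = 2: -194/41
a_6 = 2: -459/97
a_7 = 2: -1112/235

-1112/235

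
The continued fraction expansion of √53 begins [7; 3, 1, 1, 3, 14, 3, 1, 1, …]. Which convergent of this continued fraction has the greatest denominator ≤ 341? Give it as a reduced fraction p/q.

182/25

a_0 = 7: 7/1  (≤ bound)
a_1 = 3: 22/3  (≤ bound)
a_2 = 1: 29/4  (≤ bound)
a_3 = 1: 51/7  (≤ bound)
a_4 = 3: 182/25  (≤ bound)
a_5 = 14: 2599/357  (> 341, stop)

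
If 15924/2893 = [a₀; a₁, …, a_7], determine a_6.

15924 = 5·2893 + 1459, so a_0 = 5
2893 = 1·1459 + 1434, so a_1 = 1
1459 = 1·1434 + 25, so a_2 = 1
1434 = 57·25 + 9, so a_3 = 57
25 = 2·9 + 7, so a_4 = 2
9 = 1·7 + 2, so a_5 = 1
7 = 3·2 + 1, so a_6 = 3

3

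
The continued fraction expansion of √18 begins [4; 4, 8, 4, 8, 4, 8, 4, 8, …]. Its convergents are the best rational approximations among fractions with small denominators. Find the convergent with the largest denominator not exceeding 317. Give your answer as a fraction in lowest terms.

577/136

a_0 = 4: 4/1  (≤ bound)
a_1 = 4: 17/4  (≤ bound)
a_2 = 8: 140/33  (≤ bound)
a_3 = 4: 577/136  (≤ bound)
a_4 = 8: 4756/1121  (> 317, stop)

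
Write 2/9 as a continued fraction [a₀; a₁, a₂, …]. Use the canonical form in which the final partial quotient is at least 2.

[0; 4, 2]

Run the Euclidean algorithm, recording each quotient:
2 = 0·9 + 2, so a_0 = 0
9 = 4·2 + 1, so a_1 = 4
2 = 2·1 + 0, so a_2 = 2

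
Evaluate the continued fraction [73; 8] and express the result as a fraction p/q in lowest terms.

585/8

Start with 8.
73 + 1/(8/1) = 73 + 1/8 = 585/8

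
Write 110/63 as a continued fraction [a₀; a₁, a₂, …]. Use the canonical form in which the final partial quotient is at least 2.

110 ÷ 63 → quotient 1, remainder 47
63 ÷ 47 → quotient 1, remainder 16
47 ÷ 16 → quotient 2, remainder 15
16 ÷ 15 → quotient 1, remainder 1
15 ÷ 1 → quotient 15, remainder 0

[1; 1, 2, 1, 15]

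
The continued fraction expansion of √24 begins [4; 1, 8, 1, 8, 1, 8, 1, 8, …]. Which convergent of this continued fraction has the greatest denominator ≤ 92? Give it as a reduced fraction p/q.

List convergents until the denominator exceeds the bound:
a_0 = 4: 4/1  (≤ bound)
a_1 = 1: 5/1  (≤ bound)
a_2 = 8: 44/9  (≤ bound)
a_3 = 1: 49/10  (≤ bound)
a_4 = 8: 436/89  (≤ bound)
a_5 = 1: 485/99  (> 92, stop)

436/89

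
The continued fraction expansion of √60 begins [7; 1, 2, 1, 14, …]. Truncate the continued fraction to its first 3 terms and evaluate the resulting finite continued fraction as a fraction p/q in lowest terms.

Start with 2.
1 + 1/(2/1) = 1 + 1/2 = 3/2
7 + 1/(3/2) = 7 + 2/3 = 23/3

23/3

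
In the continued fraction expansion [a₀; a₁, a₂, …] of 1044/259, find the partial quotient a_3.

1

Apply division with remainder until the remainder is 0:
⌊1044/259⌋ = 4, remainder 8
⌊259/8⌋ = 32, remainder 3
⌊8/3⌋ = 2, remainder 2
⌊3/2⌋ = 1, remainder 1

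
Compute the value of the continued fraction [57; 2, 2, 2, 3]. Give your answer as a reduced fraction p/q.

Start with 3.
2 + 1/(3/1) = 2 + 1/3 = 7/3
2 + 1/(7/3) = 2 + 3/7 = 17/7
2 + 1/(17/7) = 2 + 7/17 = 41/17
57 + 1/(41/17) = 57 + 17/41 = 2354/41

2354/41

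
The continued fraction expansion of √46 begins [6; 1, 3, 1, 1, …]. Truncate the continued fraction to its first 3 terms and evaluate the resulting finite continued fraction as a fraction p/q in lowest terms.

27/4

a_0 = 6: 6/1
a_1 = 1: 7/1
a_2 = 3: 27/4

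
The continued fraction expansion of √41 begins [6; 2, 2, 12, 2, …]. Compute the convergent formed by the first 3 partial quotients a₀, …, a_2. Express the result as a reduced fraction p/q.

Use the convergent recurrence hₖ = aₖ·hₖ₋₁ + hₖ₋₂ (and likewise for the denominators kₖ):
a_0 = 6: 6/1
a_1 = 2: 13/2
a_2 = 2: 32/5

32/5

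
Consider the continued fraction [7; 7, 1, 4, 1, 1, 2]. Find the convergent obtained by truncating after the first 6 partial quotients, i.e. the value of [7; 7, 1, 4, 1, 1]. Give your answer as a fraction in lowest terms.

Starting at the tail and folding back:
Start with 1.
1 + 1/(1/1) = 1 + 1/1 = 2/1
4 + 1/(2/1) = 4 + 1/2 = 9/2
1 + 1/(9/2) = 1 + 2/9 = 11/9
7 + 1/(11/9) = 7 + 9/11 = 86/11
7 + 1/(86/11) = 7 + 11/86 = 613/86

613/86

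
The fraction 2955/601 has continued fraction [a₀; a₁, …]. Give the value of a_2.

11

2955 = 4·601 + 551, so a_0 = 4
601 = 1·551 + 50, so a_1 = 1
551 = 11·50 + 1, so a_2 = 11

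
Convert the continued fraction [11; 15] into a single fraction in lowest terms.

Use the convergent recurrence hₖ = aₖ·hₖ₋₁ + hₖ₋₂ (and likewise for the denominators kₖ):
a_0 = 11: 11/1
a_1 = 15: 166/15

166/15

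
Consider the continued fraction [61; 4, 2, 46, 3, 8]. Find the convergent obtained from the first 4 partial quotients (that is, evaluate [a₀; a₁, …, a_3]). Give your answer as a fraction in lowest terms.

25591/418

Start with 46.
2 + 1/(46/1) = 2 + 1/46 = 93/46
4 + 1/(93/46) = 4 + 46/93 = 418/93
61 + 1/(418/93) = 61 + 93/418 = 25591/418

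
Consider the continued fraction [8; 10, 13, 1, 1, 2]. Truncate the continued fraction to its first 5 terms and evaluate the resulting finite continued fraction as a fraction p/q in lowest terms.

a_0 = 8: 8/1
a_1 = 10: 81/10
a_2 = 13: 1061/131
a_3 = 1: 1142/141
a_4 = 1: 2203/272

2203/272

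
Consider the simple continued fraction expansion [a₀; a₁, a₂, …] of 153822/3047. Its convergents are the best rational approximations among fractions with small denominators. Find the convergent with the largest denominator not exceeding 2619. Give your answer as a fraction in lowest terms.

35843/710

a_0 = 50: 50/1  (≤ bound)
a_1 = 2: 101/2  (≤ bound)
a_2 = 14: 1464/29  (≤ bound)
a_3 = 3: 4493/89  (≤ bound)
a_4 = 2: 10450/207  (≤ bound)
a_5 = 3: 35843/710  (≤ bound)
a_6 = 4: 153822/3047  (> 2619, stop)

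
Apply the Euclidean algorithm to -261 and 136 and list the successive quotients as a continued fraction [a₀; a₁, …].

Repeatedly divide and take the remainder:
⌊-261/136⌋ = -2, remainder 11
⌊136/11⌋ = 12, remainder 4
⌊11/4⌋ = 2, remainder 3
⌊4/3⌋ = 1, remainder 1
⌊3/1⌋ = 3, remainder 0

[-2; 12, 2, 1, 3]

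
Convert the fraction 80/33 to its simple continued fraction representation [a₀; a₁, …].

[2; 2, 2, 1, 4]

Repeatedly divide and take the remainder:
80 ÷ 33 → quotient 2, remainder 14
33 ÷ 14 → quotient 2, remainder 5
14 ÷ 5 → quotient 2, remainder 4
5 ÷ 4 → quotient 1, remainder 1
4 ÷ 1 → quotient 4, remainder 0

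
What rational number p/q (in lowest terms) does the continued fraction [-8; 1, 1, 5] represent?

-82/11

Build up convergents one term at a time:
a_0 = -8: -8/1
a_1 = 1: -7/1
a_2 = 1: -15/2
a_3 = 5: -82/11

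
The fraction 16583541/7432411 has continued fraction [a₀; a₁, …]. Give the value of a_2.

Repeatedly divide and take the remainder:
16583541 ÷ 7432411 → quotient 2, remainder 1718719
7432411 ÷ 1718719 → quotient 4, remainder 557535
1718719 ÷ 557535 → quotient 3, remainder 46114

3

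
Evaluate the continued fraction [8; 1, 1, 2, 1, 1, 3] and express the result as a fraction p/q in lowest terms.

a_0 = 8: 8/1
a_1 = 1: 9/1
a_2 = 1: 17/2
a_3 = 2: 43/5
a_4 = 1: 60/7
a_5 = 1: 103/12
a_6 = 3: 369/43

369/43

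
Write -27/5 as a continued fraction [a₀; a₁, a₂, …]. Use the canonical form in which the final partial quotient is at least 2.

Run the Euclidean algorithm, recording each quotient:
⌊-27/5⌋ = -6, remainder 3
⌊5/3⌋ = 1, remainder 2
⌊3/2⌋ = 1, remainder 1
⌊2/1⌋ = 2, remainder 0

[-6; 1, 1, 2]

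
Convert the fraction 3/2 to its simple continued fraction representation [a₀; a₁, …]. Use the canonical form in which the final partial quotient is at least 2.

[1; 2]

3 ÷ 2 → quotient 1, remainder 1
2 ÷ 1 → quotient 2, remainder 0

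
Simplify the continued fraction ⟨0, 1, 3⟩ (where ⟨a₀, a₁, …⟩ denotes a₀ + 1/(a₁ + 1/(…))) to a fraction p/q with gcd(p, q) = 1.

3/4

Start with 3.
1 + 1/(3/1) = 1 + 1/3 = 4/3
0 + 1/(4/3) = 0 + 3/4 = 3/4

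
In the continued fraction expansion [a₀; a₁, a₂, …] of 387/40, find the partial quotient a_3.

13

Repeatedly divide and take the remainder:
387 ÷ 40 → quotient 9, remainder 27
40 ÷ 27 → quotient 1, remainder 13
27 ÷ 13 → quotient 2, remainder 1
13 ÷ 1 → quotient 13, remainder 0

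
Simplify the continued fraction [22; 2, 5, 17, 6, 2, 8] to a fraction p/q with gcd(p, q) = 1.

471039/20977

Work from the innermost term outward:
Start with 8.
2 + 1/(8/1) = 2 + 1/8 = 17/8
6 + 1/(17/8) = 6 + 8/17 = 110/17
17 + 1/(110/17) = 17 + 17/110 = 1887/110
5 + 1/(1887/110) = 5 + 110/1887 = 9545/1887
2 + 1/(9545/1887) = 2 + 1887/9545 = 20977/9545
22 + 1/(20977/9545) = 22 + 9545/20977 = 471039/20977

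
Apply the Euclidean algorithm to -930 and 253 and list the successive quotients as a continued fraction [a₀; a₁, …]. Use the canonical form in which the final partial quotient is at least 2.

Repeatedly divide and take the remainder:
-930 = -4·253 + 82, so a_0 = -4
253 = 3·82 + 7, so a_1 = 3
82 = 11·7 + 5, so a_2 = 11
7 = 1·5 + 2, so a_3 = 1
5 = 2·2 + 1, so a_4 = 2
2 = 2·1 + 0, so a_5 = 2

[-4; 3, 11, 1, 2, 2]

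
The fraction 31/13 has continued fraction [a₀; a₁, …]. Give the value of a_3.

Repeatedly divide and take the remainder:
⌊31/13⌋ = 2, remainder 5
⌊13/5⌋ = 2, remainder 3
⌊5/3⌋ = 1, remainder 2
⌊3/2⌋ = 1, remainder 1

1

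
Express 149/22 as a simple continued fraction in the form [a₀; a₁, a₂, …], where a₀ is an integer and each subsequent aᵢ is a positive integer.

[6; 1, 3, 2, 2]

149 ÷ 22 → quotient 6, remainder 17
22 ÷ 17 → quotient 1, remainder 5
17 ÷ 5 → quotient 3, remainder 2
5 ÷ 2 → quotient 2, remainder 1
2 ÷ 1 → quotient 2, remainder 0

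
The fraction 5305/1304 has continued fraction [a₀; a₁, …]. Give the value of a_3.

5305 ÷ 1304 → quotient 4, remainder 89
1304 ÷ 89 → quotient 14, remainder 58
89 ÷ 58 → quotient 1, remainder 31
58 ÷ 31 → quotient 1, remainder 27

1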